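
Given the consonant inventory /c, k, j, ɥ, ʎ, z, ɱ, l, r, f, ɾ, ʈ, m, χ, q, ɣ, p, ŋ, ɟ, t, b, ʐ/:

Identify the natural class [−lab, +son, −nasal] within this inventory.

Checking each segment against [−labial], [+sonorant], [−nasal]: /j/ (palatal glide), /ʎ/ (palatal lateral approximant), /l/ (alveolar lateral approximant), /r/ (alveolar trill), /ɾ/ (alveolar tap) satisfy every feature; every other segment in the inventory fails at least one.

j, ʎ, l, r, ɾ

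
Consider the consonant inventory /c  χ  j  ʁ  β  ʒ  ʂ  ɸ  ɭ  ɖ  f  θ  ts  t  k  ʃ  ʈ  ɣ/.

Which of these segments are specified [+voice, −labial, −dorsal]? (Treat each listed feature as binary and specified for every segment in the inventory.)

ʒ, ɭ, ɖ

Checking each segment against [+voice], [−labial], [−dorsal]: /ʒ/ (voiced postalveolar fricative), /ɭ/ (retroflex lateral approximant), /ɖ/ (voiced retroflex stop) satisfy every feature; every other segment in the inventory fails at least one.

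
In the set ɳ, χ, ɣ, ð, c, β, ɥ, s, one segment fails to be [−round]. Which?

/ɣ, β, ð, c, χ, s, ɳ/ are all [−round]; /ɥ/ (labial-palatal glide) is [+round].

ɥ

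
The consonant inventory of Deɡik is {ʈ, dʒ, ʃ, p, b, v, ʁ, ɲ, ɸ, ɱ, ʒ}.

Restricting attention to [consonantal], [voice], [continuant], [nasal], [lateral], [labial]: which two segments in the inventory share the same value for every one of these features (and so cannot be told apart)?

On the given features, /ʒ/ and /ʁ/ have an identical profile: [+consonantal], [+voice], [+continuant], [-nasal], [-lateral], [-labial]. No other two segments in the inventory coincide on all 6 features. (They do differ in [coronal] and [dorsal], which are not among the given features.)

ʒ, ʁ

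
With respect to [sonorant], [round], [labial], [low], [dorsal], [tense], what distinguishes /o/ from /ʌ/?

[labial], [round], [tense]

The two segments share [+sonorant], [−low], [+dorsal]. The only features from the list on which they differ: /o/ is [+labial] while /ʌ/ is [−labial]; /o/ is [+round] while /ʌ/ is [−round]; /o/ is [+tense] while /ʌ/ is [−tense].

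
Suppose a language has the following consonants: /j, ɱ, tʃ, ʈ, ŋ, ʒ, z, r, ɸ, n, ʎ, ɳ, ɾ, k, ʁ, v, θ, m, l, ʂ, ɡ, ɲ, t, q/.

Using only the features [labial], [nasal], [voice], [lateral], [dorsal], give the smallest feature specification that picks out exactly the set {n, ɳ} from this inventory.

/n, ɳ/ are all [+nasal], [−labial], [−dorsal], and no other segment in the inventory matches all three values. Dropping any one of them over-generates: [−labial, −dorsal] alone would also admit /tʃ, ʈ, ʒ, z, …/; [+nasal, −dorsal] alone would also admit /ɱ, m/; [+nasal, −labial] alone would also admit /ŋ, ɲ/. No other combination of two listed features picks out exactly this set either, so fewer than three features will not do.

[+nasal, −labial, −dorsal]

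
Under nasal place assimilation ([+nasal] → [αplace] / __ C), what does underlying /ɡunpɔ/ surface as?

In /ɡunpɔ/, the nasal /n/ precedes /p/, which is [+labial]. The nasal assimilates in place, becoming the [+labial] nasal /m/. The surface form is [ɡumpɔ].

[ɡumpɔ]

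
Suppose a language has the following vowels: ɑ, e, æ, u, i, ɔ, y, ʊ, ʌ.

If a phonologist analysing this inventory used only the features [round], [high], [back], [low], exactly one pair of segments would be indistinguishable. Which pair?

On the given features, /u/ and /ʊ/ have an identical profile: [+round], [+high], [+back], [−low]. No other two segments in the inventory coincide on all 4 features. (They do differ in [tense], which is not among the given features.)

u, ʊ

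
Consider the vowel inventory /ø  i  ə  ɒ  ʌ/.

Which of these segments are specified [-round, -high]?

Eliminate segments failing any feature: /ø, ɒ/ are [+round]; /i/ is [+high]. The remaining /ə, ʌ/ satisfy [-round], [-high].

ə, ʌ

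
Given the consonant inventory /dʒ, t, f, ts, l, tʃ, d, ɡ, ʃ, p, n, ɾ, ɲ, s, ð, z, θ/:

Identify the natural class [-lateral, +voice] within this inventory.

dʒ, d, ɡ, n, ɾ, ɲ, ð, z

Checking each segment against [-lateral], [+voice]: /dʒ/ (voiced postalveolar affricate), /d/ (voiced alveolar stop), /ɡ/ (voiced velar stop), /n/ (alveolar nasal), /ɾ/ (alveolar tap), /ɲ/ (palatal nasal), among others, satisfy every feature; every other segment in the inventory fails at least one.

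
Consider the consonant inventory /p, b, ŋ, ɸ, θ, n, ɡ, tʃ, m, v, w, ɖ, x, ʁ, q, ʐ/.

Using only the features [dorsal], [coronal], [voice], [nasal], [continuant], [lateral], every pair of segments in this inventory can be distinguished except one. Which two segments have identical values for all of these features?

On the given features, /w/ and /ʁ/ have an identical profile: [+dorsal], [-coronal], [+voice], [-nasal], [+continuant], [-lateral]. No other two segments in the inventory coincide on all 6 features. (They do differ in [labial], [round] and [high], which are not among the given features.)

w, ʁ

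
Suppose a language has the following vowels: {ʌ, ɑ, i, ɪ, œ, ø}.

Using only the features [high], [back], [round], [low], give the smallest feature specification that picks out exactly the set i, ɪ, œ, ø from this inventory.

[−back]

The target set is precisely the extension of [−back] in this inventory.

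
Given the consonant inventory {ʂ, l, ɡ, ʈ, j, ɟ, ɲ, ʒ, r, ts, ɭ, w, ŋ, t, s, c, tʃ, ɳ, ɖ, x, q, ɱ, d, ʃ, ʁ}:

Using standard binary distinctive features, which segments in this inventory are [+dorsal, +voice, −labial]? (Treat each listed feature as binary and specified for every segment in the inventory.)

Eliminate segments failing any feature: /ʂ, l, ʈ, ʒ, r, ts, ɭ, t, s, tʃ, ɳ, ɖ, ɱ, d, ʃ/ are [−dorsal]; /w/ is [+labial]; /c, x, q/ are [−voice]. The remaining /ɡ, j, ɟ, ɲ, ŋ, ʁ/ satisfy [+dorsal], [+voice], [−labial].

ɡ, j, ɟ, ɲ, ŋ, ʁ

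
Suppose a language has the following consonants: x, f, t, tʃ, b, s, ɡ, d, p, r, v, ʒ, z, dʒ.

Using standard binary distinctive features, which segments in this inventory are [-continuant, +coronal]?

t, tʃ, d, dʒ

Eliminate segments failing any feature: /x, f, s, r, v, ʒ, z/ are [+continuant]; /b, ɡ, p/ are [-coronal]. The remaining /t, tʃ, d, dʒ/ satisfy [-continuant], [+coronal].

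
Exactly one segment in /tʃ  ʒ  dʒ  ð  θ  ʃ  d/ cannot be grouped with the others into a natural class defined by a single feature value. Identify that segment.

d

[distributed] groups all but one: /ʒ, θ, ʃ, dʒ, ð, tʃ/ share [+distributed] while /d/ (voiced alveolar stop) alone is [-distributed]. Removing any other segment would not leave a single-feature class that excludes it.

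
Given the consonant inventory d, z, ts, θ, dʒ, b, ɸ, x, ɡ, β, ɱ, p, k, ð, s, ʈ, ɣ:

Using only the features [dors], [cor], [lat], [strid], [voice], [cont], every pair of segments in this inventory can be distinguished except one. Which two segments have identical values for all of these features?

ɱ, b

/ɱ/ (labiodental nasal) and /b/ (voiced bilabial stop) are both [-dorsal], [-coronal], [-lateral], [-strident], [+voice], [-continuant], so none of the listed features separates them. (They do differ in [sonorant] and [nasal], which are not among the given features.) Every other pair in the inventory differs on at least one listed feature.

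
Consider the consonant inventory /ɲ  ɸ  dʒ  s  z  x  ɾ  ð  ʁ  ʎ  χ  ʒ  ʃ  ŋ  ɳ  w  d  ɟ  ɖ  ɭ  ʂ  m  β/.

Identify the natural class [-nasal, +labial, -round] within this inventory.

ɸ, β

Checking each segment against [-nasal], [+labial], [-round]: /ɸ/ (voiceless bilabial fricative), /β/ (voiced bilabial fricative) satisfy every feature; every other segment in the inventory fails at least one.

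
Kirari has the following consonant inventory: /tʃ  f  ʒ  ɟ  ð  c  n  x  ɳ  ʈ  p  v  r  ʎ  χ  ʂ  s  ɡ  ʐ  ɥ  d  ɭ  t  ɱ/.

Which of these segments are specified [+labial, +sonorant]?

ɥ, ɱ

Checking each segment against [+labial], [+sonorant]: /ɥ/ (labial-palatal glide), /ɱ/ (labiodental nasal) satisfy every feature; every other segment in the inventory fails at least one.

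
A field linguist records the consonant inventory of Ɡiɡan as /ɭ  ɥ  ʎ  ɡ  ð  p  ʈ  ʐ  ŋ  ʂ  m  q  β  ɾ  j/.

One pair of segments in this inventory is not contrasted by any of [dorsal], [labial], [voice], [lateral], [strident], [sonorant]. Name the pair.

/j/ (palatal glide) and /ŋ/ (velar nasal) are both [+dorsal], [−labial], [+voice], [−lateral], [−strident], [+sonorant], so none of the listed features separates them. (They do differ in [nasal], [continuant] and [back], which are not among the given features.) Every other pair in the inventory differs on at least one listed feature.

j, ŋ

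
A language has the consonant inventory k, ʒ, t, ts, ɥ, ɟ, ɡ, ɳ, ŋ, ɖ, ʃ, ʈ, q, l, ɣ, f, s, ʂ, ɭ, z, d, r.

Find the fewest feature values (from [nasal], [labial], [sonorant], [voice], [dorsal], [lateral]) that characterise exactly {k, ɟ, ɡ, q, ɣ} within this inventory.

The class [-sonorant], [+dorsal] has exactly /k, ɟ, ɡ, q, ɣ/ as its extension in this inventory. No smaller conjunction from the listed features achieves this: [+dorsal] alone would also admit /ɥ, ŋ/; [-sonorant] alone would also admit /ʒ, t, ts, ɖ, …/; and checking the remaining single features turns up none with this extension.

[-sonorant, +dorsal]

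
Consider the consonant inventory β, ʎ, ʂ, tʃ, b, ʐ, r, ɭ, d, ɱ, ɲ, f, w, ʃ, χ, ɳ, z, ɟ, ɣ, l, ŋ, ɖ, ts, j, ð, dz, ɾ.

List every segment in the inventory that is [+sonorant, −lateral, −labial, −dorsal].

r, ɳ, ɾ

Checking each segment against [+sonorant], [−lateral], [−labial], [−dorsal]: /r/ (alveolar trill), /ɳ/ (retroflex nasal), /ɾ/ (alveolar tap) satisfy every feature; every other segment in the inventory fails at least one.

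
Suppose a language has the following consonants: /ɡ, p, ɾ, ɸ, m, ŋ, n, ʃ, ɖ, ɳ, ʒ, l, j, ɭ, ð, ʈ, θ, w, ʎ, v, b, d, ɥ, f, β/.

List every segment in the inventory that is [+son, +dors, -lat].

Eliminate segments failing any feature: /ɡ, p, ɸ, ʃ, ɖ, ʒ, ð, ʈ, θ, v, b, d, f, β/ are [-sonorant]; /ɾ, m, n, ɳ, l, ɭ/ are [-dorsal]; /ʎ/ is [+lateral]. The remaining /ŋ, j, w, ɥ/ satisfy [+sonorant], [+dorsal], [-lateral].

ŋ, j, w, ɥ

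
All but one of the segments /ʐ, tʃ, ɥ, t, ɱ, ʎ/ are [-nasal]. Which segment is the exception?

ɱ

/ɱ/ is the labiodental nasal, which is [+nasal]; the rest — /ʎ, tʃ, t, ɥ, ʐ/ — are [-nasal].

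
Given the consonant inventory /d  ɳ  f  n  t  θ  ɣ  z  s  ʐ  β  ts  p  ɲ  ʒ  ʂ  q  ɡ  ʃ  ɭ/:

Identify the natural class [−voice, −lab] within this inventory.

First, the [−voice] segments are /f, t, θ, s, ts, p, ʂ, q, ʃ/.
Within that set, [−labial] leaves /t, θ, s, ts, ʂ, q, ʃ/.

t, θ, s, ts, ʂ, q, ʃ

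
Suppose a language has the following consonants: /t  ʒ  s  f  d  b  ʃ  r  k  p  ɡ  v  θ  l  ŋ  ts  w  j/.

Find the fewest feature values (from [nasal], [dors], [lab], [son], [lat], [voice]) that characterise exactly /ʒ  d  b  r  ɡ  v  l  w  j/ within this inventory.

[+voice, −nasal]

/ʒ, d, b, r, ɡ, v, l, w, j/ are all [+voice], [−nasal], and no other segment in the inventory matches both values. Dropping any one of them over-generates: [−nasal] alone would also admit /t, s, f, ʃ, …/; [+voice] alone would also admit /ŋ/. No other single listed feature picks out exactly this set either, so fewer than two features will not do.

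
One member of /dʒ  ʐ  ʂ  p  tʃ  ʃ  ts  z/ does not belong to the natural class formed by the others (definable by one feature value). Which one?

p

[strident] (equivalently [labial], [coronal]) groups all but one: /ʐ, tʃ, ts, ʃ, dʒ, z, ʂ/ share [+strident] while /p/ (voiceless bilabial stop) alone is [-strident]. Removing any other segment would not leave a single-feature class that excludes it.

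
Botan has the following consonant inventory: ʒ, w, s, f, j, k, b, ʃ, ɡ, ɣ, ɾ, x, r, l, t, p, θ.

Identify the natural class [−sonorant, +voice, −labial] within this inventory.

Checking each segment against [−sonorant], [+voice], [−labial]: /ʒ/ (voiced postalveolar fricative), /ɡ/ (voiced velar stop), /ɣ/ (voiced velar fricative) satisfy every feature; every other segment in the inventory fails at least one.

ʒ, ɡ, ɣ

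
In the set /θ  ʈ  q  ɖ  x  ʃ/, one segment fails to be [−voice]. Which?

ɖ

/ʃ, x, θ, ʈ, q/ are all [−voice]; /ɖ/ (voiced retroflex stop) is [+voice].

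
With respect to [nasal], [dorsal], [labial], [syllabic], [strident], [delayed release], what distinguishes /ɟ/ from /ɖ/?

[dorsal]

/ɟ/ (voiced palatal stop) and /ɖ/ (voiced retroflex stop) agree on [−nasal], [−labial], [−syllabic], [−strident], [−delayed release]. They differ on [dorsal] (/ɟ/ [+], /ɖ/ [−]).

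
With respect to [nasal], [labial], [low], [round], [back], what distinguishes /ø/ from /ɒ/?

[low], [back]

/ø/ is the mid front rounded tense vowel and /ɒ/ is the low back rounded vowel. Both are [-nasal], [+labial], [+round]. /ø/ is [-low] while /ɒ/ is [+low]; /ø/ is [-back] while /ɒ/ is [+back], so the distinguishing features are [low], [back].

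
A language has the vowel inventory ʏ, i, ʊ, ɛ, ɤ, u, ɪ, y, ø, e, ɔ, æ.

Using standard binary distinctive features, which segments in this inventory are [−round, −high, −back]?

Checking each segment against [−round], [−high], [−back]: /ɛ/ (mid front unrounded lax vowel), /e/ (mid front unrounded tense vowel), /æ/ (low front unrounded vowel) satisfy every feature; every other segment in the inventory fails at least one.

ɛ, e, æ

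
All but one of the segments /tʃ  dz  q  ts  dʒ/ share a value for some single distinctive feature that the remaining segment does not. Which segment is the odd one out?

[delayed release] (equivalently [strident], [coronal], [dorsal]) groups all but one: /tʃ, dz, dʒ, ts/ share [+delayed release] while /q/ (voiceless uvular stop) alone is [−delayed release]. Removing any other segment would not leave a single-feature class that excludes it.

q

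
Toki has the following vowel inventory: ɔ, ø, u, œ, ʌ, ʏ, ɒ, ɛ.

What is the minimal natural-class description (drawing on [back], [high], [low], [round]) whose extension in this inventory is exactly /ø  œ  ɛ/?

Every target segment is [−high], [−back]; each remaining inventory member fails at least one of these. Each conjunct is needed — [−back] alone would also admit /ʏ/; [−high] alone would also admit /ɔ, ʌ, ɒ/ — and no other single listed feature has exactly this extension, so two is the minimum.

[−high, −back]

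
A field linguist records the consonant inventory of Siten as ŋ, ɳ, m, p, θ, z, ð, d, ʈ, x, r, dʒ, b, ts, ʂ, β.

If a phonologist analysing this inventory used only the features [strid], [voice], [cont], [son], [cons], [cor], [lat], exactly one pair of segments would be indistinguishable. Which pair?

On the given features, /m/ and /ŋ/ have an identical profile: [-strident], [+voice], [-continuant], [+sonorant], [+consonantal], [-coronal], [-lateral]. No other two segments in the inventory coincide on all 7 features. (They do differ in [labial] and [dorsal], which are not among the given features.)

m, ŋ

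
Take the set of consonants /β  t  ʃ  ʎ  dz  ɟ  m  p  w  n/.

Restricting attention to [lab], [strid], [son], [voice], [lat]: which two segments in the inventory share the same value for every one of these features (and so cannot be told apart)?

On the given features, /m/ and /w/ have an identical profile: [+labial], [-strident], [+sonorant], [+voice], [-lateral]. No other two segments in the inventory coincide on all 5 features. (They do differ in [nasal], [continuant], [round] and [dorsal], which are not among the given features.)

m, w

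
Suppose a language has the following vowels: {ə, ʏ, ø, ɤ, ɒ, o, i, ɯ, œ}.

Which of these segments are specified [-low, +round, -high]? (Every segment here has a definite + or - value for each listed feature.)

ø, o, œ

Checking each segment against [-low], [+round], [-high]: /ø/ (mid front rounded tense vowel), /o/ (mid back rounded tense vowel), /œ/ (mid front rounded lax vowel) satisfy every feature; every other segment in the inventory fails at least one.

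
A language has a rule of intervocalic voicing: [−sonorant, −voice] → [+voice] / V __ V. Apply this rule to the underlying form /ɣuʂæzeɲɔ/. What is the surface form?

[ɣuʐæzeɲɔ]

Only /ʂ/ occurs between two vowels (/u/ __ /æ/) and matches the structural description. It is a voiceless retroflex fricative, so [−sonorant, −voice] holds; changing it to [+voice] with all other features held fixed yields /ʐ/ (voiced retroflex fricative). No other segment meets both the structural description and the environment, so the output is [ɣuʐæzeɲɔ].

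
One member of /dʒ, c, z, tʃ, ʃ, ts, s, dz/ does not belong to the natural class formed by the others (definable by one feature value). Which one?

c

The remaining segments after removing /c/ share [+strident]; /c/ (voiceless palatal stop) is [-strident]. For every other candidate removal, the leftover set fails to share any single feature value that the removed segment lacks.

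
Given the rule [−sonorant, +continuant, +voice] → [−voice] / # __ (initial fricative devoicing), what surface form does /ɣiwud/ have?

[xiwud]

Only the initial segment /ɣ/ is both word-initial and matches the structural description. It is a voiced velar fricative, so [−sonorant, +continuant, +voice] holds; changing it to [−voice] with all other features held fixed yields /x/ (voiceless velar fricative). No other segment meets both the structural description and the environment, so the output is [xiwud].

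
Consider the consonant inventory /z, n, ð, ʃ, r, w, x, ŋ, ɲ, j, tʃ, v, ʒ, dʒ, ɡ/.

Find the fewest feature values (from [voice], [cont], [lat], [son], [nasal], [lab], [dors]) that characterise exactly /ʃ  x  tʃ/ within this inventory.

The target set is precisely the extension of [−voice] in this inventory.

[−voice]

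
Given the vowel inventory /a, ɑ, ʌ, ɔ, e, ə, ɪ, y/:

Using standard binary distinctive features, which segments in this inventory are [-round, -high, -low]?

ʌ, e, ə

Eliminate segments failing any feature: /a, ɑ/ are [+low]; /ɔ, y/ are [+round]; /ɪ/ is [+high]. The remaining /ʌ, e, ə/ satisfy [-round], [-high], [-low].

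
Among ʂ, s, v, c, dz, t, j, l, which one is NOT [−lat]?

Every segment except /l/ is [−lateral]. /l/ (alveolar lateral approximant) is [+lateral], so it is the exception.

l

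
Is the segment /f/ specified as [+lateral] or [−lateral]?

As the voiceless labiodental fricative, /f/ is [−lateral].

[−lateral]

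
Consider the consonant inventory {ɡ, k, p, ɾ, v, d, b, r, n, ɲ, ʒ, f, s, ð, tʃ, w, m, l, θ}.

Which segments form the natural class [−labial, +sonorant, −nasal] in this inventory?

First, the [−labial] segments are /ɡ, k, ɾ, d, r, n, ɲ, ʒ, s, ð, tʃ, l, θ/.
Of those, [+sonorant] gives /ɾ, r, n, ɲ, l/.
Within that set, [−nasal] leaves /ɾ, r, l/.

ɾ, r, l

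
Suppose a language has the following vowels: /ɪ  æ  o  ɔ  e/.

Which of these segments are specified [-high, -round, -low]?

Eliminate segments failing any feature: /ɪ/ is [+high]; /æ/ is [+low]; /o, ɔ/ are [+round]. The remaining /e/ satisfy [-high], [-round], [-low].

e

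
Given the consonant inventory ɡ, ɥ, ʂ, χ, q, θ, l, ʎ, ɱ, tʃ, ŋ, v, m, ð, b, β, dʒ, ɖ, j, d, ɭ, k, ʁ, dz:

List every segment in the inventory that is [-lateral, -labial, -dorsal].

Eliminate segments failing any feature: /ɡ, χ, q, ŋ, j, k, ʁ/ are [+dorsal]; /ɥ, ɱ, v, m, b, β/ are [+labial]; /l, ʎ, ɭ/ are [+lateral]. The remaining /ʂ, θ, tʃ, ð, dʒ, ɖ, d, dz/ satisfy [-lateral], [-labial], [-dorsal].

ʂ, θ, tʃ, ð, dʒ, ɖ, d, dz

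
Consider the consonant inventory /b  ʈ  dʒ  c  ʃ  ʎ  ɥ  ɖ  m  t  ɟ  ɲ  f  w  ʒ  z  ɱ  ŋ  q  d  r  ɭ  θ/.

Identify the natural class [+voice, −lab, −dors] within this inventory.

Checking each segment against [+voice], [−labial], [−dorsal]: /dʒ/ (voiced postalveolar affricate), /ɖ/ (voiced retroflex stop), /ʒ/ (voiced postalveolar fricative), /z/ (voiced alveolar fricative), /d/ (voiced alveolar stop), /r/ (alveolar trill), among others, satisfy every feature; every other segment in the inventory fails at least one.

dʒ, ɖ, ʒ, z, d, r, ɭ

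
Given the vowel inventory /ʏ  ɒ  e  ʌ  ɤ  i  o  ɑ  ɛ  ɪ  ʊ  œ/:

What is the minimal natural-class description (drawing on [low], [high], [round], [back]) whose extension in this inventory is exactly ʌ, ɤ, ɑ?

Every target segment is [+back], [-round]; each remaining inventory member fails at least one of these. Each conjunct is needed — [-round] alone would also admit /e, i, ɛ, ɪ/; [+back] alone would also admit /ɒ, o, ʊ/ — and no other single listed feature has exactly this extension, so two is the minimum.

[+back, -round]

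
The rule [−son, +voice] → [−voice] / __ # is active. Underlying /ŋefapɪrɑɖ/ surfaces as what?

[ŋefapɪrɑʈ]

/ɖ/ satisfies [−son, +voice] and sits in __ #. The [−voice] counterpart of the voiced retroflex stop is /ʈ/. Other segments in /ŋefapɪrɑɖ/ either fail the structural description or are not in the environment, so the surface form is [ŋefapɪrɑʈ].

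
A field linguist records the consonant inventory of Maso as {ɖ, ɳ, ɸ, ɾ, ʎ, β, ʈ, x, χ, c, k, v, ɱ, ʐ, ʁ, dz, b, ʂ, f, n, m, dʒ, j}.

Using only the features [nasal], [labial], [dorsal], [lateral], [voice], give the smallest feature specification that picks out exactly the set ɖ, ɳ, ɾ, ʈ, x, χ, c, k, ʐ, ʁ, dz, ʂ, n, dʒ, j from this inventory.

[−lateral, −labial]

The class [−lateral], [−labial] has exactly /ɖ, ɳ, ɾ, ʈ, x, χ, c, k, ʐ, ʁ, dz, ʂ, n, dʒ, j/ as its extension in this inventory. No smaller conjunction from the listed features achieves this: [−labial] alone would also admit /ʎ/; [−lateral] alone would also admit /ɸ, β, v, ɱ, …/; and checking the remaining single features turns up none with this extension.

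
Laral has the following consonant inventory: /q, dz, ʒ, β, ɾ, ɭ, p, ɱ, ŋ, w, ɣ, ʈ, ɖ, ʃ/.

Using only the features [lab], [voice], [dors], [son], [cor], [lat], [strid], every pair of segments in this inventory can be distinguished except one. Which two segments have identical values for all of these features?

ʒ, dz

Both /ʒ/ and /dz/ are [-labial], [+voice], [-dorsal], [-sonorant], [+coronal], [-lateral], [+strident]. Since the list omits [continuant], [anterior] and [distributed] — which do distinguish the voiced postalveolar fricative from the voiced alveolar affricate — this pair collapses; all other pairs remain distinct.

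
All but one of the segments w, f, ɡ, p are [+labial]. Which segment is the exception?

ɡ

/f, p, w/ are all [+labial]; /ɡ/ (voiced velar stop) is [-labial].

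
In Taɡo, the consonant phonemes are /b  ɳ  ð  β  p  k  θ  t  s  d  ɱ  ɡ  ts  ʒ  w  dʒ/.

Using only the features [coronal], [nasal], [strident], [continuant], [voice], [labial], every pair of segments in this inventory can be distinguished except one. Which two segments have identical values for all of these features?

w, β

On the given features, /w/ and /β/ have an identical profile: [-coronal], [-nasal], [-strident], [+continuant], [+voice], [+labial]. No other two segments in the inventory coincide on all 6 features. (They do differ in [sonorant], [round] and [dorsal], which are not among the given features.)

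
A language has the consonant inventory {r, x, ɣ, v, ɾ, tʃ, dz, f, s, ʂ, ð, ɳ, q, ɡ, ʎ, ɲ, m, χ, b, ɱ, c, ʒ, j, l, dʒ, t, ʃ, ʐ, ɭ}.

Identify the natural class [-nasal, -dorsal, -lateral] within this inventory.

Eliminate segments failing any feature: /x, ɣ, q, ɡ, ʎ, χ, c, j/ are [+dorsal]; /ɳ, ɲ, m, ɱ/ are [+nasal]; /l, ɭ/ are [+lateral]. The remaining /r, v, ɾ, tʃ, dz, f, s, ʂ, ð, b, ʒ, dʒ, t, ʃ, ʐ/ satisfy [-nasal], [-dorsal], [-lateral].

r, v, ɾ, tʃ, dz, f, s, ʂ, ð, b, ʒ, dʒ, t, ʃ, ʐ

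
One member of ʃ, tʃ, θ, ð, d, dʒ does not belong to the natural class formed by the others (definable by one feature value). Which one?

/ʃ, tʃ, dʒ, θ, ð/ are all [+distributed], but /d/ (voiced alveolar stop) is [-distributed]. No other single segment can be removed to leave a set sharing one feature value that the removed segment lacks, so /d/ is the odd one out.

d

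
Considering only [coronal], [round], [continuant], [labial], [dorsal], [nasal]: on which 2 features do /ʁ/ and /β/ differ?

[labial], [dorsal]

/ʁ/ (voiced uvular fricative) and /β/ (voiced bilabial fricative) agree on [−coronal], [−round], [+continuant], [−nasal]. They differ on [labial] (/ʁ/ [−], /β/ [+]), [dorsal] (/ʁ/ [+], /β/ [−]).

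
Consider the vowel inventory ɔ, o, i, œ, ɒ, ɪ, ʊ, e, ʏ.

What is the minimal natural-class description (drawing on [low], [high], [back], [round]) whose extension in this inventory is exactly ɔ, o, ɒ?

[-high, +back]

The class [-high], [+back] has exactly /ɔ, o, ɒ/ as its extension in this inventory. No smaller conjunction from the listed features achieves this: [+back] alone would also admit /ʊ/; [-high] alone would also admit /œ, e/; and checking the remaining single features turns up none with this extension.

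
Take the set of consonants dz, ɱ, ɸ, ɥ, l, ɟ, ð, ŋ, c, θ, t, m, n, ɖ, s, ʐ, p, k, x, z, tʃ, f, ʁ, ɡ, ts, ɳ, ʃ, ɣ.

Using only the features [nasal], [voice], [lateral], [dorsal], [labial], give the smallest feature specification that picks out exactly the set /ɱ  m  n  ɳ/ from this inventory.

[+nasal, -dorsal]

Every target segment is [+nasal], [-dorsal]; each remaining inventory member fails at least one of these. Each conjunct is needed — [-dorsal] alone would also admit /dz, ɸ, l, ð, …/; [+nasal] alone would also admit /ŋ/ — and no other single listed feature has exactly this extension, so two is the minimum.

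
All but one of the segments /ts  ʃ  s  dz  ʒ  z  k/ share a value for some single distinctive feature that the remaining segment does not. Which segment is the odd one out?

k

[strident] (equivalently [coronal], [dorsal]) groups all but one: /ʃ, ʒ, z, dz, s, ts/ share [+strident] while /k/ (voiceless velar stop) alone is [-strident]. Removing any other segment would not leave a single-feature class that excludes it.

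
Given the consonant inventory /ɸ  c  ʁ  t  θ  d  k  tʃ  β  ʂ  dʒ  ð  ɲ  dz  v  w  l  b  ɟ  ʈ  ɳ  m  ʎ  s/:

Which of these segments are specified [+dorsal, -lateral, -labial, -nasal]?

First, the [+dorsal] segments are /c, ʁ, k, ɲ, w, ɟ, ʎ/.
Intersecting with [-lateral] gives /c, ʁ, k, ɲ, w, ɟ/.
Of those, [-labial] gives /c, ʁ, k, ɲ, ɟ/.
Then [-nasal] leaves /c, ʁ, k, ɟ/.

c, ʁ, k, ɟ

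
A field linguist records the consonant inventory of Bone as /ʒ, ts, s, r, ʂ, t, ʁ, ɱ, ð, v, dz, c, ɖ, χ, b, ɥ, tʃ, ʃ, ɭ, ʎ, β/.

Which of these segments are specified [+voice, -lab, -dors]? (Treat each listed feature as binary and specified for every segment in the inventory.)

Checking each segment against [+voice], [-labial], [-dorsal]: /ʒ/ (voiced postalveolar fricative), /r/ (alveolar trill), /ð/ (voiced dental fricative), /dz/ (voiced alveolar affricate), /ɖ/ (voiced retroflex stop), /ɭ/ (retroflex lateral approximant) satisfy every feature; every other segment in the inventory fails at least one.

ʒ, r, ð, dz, ɖ, ɭ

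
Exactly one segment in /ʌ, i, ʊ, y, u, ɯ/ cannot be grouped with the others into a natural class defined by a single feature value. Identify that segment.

The remaining segments after removing /ʌ/ share [+high]; /ʌ/ (mid back unrounded lax vowel) is [-high]. For every other candidate removal, the leftover set fails to share any single feature value that the removed segment lacks.

ʌ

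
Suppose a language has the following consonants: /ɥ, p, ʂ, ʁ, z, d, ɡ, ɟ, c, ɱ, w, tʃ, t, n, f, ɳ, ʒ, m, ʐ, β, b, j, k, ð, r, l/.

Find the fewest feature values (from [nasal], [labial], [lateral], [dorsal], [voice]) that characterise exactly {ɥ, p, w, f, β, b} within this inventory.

[−nasal, +labial]

Every target segment is [−nasal], [+labial]; each remaining inventory member fails at least one of these. Each conjunct is needed — [+labial] alone would also admit /ɱ, m/; [−nasal] alone would also admit /ʂ, ʁ, z, d, …/ — and no other single listed feature has exactly this extension, so two is the minimum.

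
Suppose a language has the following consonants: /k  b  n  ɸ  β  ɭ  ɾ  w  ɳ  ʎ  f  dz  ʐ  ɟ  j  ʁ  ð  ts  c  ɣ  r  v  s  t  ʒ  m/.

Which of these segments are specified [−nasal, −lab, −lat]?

Eliminate segments failing any feature: /b, ɸ, β, w, f, v/ are [+labial]; /n, ɳ, m/ are [+nasal]; /ɭ, ʎ/ are [+lateral]. The remaining /k, ɾ, dz, ʐ, ɟ, j, ʁ, ð, ts, c, ɣ, r, s, t, ʒ/ satisfy [−nasal], [−labial], [−lateral].

k, ɾ, dz, ʐ, ɟ, j, ʁ, ð, ts, c, ɣ, r, s, t, ʒ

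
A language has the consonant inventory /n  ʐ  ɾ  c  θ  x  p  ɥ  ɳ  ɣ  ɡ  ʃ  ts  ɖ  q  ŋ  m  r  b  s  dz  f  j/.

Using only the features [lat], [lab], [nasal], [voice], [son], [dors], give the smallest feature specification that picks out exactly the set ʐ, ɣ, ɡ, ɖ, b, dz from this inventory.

[−son, +voice]

Every target segment is [−sonorant], [+voice]; each remaining inventory member fails at least one of these. Each conjunct is needed — [+voice] alone would also admit /n, ɾ, ɥ, ɳ, …/; [−sonorant] alone would also admit /c, θ, x, p, …/ — and no other single listed feature has exactly this extension, so two is the minimum.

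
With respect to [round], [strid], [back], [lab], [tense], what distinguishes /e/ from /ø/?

/e/ is the mid front unrounded tense vowel and /ø/ is the mid front rounded tense vowel. Both are [−strident], [−back], [+tense]. /e/ is [−labial] while /ø/ is [+labial]; /e/ is [−round] while /ø/ is [+round], so the distinguishing features are [labial], [round].

[labial], [round]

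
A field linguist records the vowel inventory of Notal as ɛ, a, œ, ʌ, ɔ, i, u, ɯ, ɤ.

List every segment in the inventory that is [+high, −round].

i, ɯ

Checking each segment against [+high], [−round]: /i/ (high front unrounded tense vowel), /ɯ/ (high back unrounded vowel) satisfy every feature; every other segment in the inventory fails at least one.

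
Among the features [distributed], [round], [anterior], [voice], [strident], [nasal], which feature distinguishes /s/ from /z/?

[voice]

/s/ (voiceless alveolar fricative) and /z/ (voiced alveolar fricative) agree on [-distributed], [-round], [+anterior], [+strident], [-nasal]. They differ on [voice] (/s/ [-], /z/ [+]).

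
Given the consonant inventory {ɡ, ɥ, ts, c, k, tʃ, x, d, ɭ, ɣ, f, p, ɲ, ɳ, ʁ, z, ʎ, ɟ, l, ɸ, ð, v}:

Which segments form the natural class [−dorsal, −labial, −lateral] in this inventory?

ts, tʃ, d, ɳ, z, ð

Among the inventory, the [−dorsal] segments are /ts, tʃ, d, ɭ, f, p, ɳ, z, l, ɸ, ð, v/.
Within that set, [−labial] gives /ts, tʃ, d, ɭ, ɳ, z, l, ð/.
Then [−lateral] leaves /ts, tʃ, d, ɳ, z, ð/.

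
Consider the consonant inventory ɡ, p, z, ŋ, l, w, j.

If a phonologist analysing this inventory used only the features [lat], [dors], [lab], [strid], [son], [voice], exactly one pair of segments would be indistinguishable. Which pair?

On the given features, /ŋ/ and /j/ have an identical profile: [−lateral], [+dorsal], [−labial], [−strident], [+sonorant], [+voice]. No other two segments in the inventory coincide on all 6 features. (They do differ in [nasal], [continuant] and [back], which are not among the given features.)

ŋ, j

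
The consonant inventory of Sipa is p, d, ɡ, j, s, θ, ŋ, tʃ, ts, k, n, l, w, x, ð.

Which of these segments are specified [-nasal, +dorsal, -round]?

First, the [-nasal] segments are /p, d, ɡ, j, s, θ, tʃ, ts, k, l, w, x, ð/.
Within that set, [+dorsal] gives /ɡ, j, k, w, x/.
Within that set, [-round] leaves /ɡ, j, k, x/.

ɡ, j, k, x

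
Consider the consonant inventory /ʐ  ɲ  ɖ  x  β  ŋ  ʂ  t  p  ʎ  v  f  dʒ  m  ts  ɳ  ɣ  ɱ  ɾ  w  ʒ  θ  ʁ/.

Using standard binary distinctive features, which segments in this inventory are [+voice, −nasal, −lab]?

Among the inventory, the [+voice] segments are /ʐ, ɲ, ɖ, β, ŋ, ʎ, v, dʒ, m, ɳ, ɣ, ɱ, ɾ, w, ʒ, ʁ/.
Intersecting with [−nasal] gives /ʐ, ɖ, β, ʎ, v, dʒ, ɣ, ɾ, w, ʒ, ʁ/.
Within that set, [−labial] leaves /ʐ, ɖ, ʎ, dʒ, ɣ, ɾ, ʒ, ʁ/.

ʐ, ɖ, ʎ, dʒ, ɣ, ɾ, ʒ, ʁ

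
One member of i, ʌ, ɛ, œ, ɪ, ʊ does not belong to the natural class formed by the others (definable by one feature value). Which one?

i

[tense] groups all but one: /ʊ, ɪ, ʌ, œ, ɛ/ share [-tense] while /i/ (high front unrounded tense vowel) alone is [+tense]. Removing any other segment would not leave a single-feature class that excludes it.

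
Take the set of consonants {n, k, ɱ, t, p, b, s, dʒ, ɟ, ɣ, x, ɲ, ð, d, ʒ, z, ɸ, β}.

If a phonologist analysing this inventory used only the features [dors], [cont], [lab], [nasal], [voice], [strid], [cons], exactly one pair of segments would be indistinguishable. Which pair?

/ʒ/ (voiced postalveolar fricative) and /z/ (voiced alveolar fricative) are both [−dorsal], [+continuant], [−labial], [−nasal], [+voice], [+strident], [+consonantal], so none of the listed features separates them. (They do differ in [anterior] and [distributed], which are not among the given features.) Every other pair in the inventory differs on at least one listed feature.

ʒ, z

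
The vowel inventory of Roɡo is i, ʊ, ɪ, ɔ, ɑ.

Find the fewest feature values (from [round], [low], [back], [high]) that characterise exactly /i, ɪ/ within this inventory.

[−back]

Every target segment is [−back] and no other inventory member is, so one feature is enough.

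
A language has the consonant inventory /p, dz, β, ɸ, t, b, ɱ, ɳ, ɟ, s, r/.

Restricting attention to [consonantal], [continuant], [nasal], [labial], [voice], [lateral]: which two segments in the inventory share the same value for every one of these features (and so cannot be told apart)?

/ɟ/ (voiced palatal stop) and /dz/ (voiced alveolar affricate) are both [+consonantal], [−continuant], [−nasal], [−labial], [+voice], [−lateral], so none of the listed features separates them. (They do differ in [strident], [delayed release] and [dorsal], which are not among the given features.) Every other pair in the inventory differs on at least one listed feature.

ɟ, dz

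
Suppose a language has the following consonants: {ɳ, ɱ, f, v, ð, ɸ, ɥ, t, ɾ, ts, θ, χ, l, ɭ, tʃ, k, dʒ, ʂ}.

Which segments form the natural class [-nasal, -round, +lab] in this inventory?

Eliminate segments failing any feature: /ɳ, ɱ/ are [+nasal]; /ð, t, ɾ, ts, θ, χ, l, ɭ, tʃ, k, dʒ, ʂ/ are [-labial]; /ɥ/ is [+round]. The remaining /f, v, ɸ/ satisfy [-nasal], [-round], [+labial].

f, v, ɸ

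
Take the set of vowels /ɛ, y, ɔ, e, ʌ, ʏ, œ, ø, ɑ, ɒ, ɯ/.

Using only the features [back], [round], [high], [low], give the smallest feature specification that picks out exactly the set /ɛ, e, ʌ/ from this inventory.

Every target segment is [−high], [−low], [−round]; each remaining inventory member fails at least one of these. Each conjunct is needed — [−low, −round] alone would also admit /ɯ/; [−high, −round] alone would also admit /ɑ/; [−high, −low] alone would also admit /ɔ, œ, ø/ — and no other combination of two listed features has exactly this extension, so three is the minimum.

[−high, −low, −round]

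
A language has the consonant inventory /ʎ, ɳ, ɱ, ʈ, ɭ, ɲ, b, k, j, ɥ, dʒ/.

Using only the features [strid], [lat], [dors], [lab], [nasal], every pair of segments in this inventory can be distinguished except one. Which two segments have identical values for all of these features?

/k/ (voiceless velar stop) and /j/ (palatal glide) are both [−strident], [−lateral], [+dorsal], [−labial], [−nasal], so none of the listed features separates them. (They do differ in [sonorant], [voice], [continuant] and [back], which are not among the given features.) Every other pair in the inventory differs on at least one listed feature.

k, j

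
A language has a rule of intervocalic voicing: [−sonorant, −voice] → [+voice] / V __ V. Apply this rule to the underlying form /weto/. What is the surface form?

[wedo]

The only segment in the rule's environment that also matches [−sonorant, −voice] is /t/. Applying [+voice] turns the voiceless alveolar stop into /d/ (voiced alveolar stop), giving [wedo].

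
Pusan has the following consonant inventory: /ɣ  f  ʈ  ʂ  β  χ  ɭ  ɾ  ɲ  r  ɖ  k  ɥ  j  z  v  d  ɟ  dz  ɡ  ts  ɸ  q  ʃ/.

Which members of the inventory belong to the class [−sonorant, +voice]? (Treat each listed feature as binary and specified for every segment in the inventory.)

ɣ, β, ɖ, z, v, d, ɟ, dz, ɡ

Eliminate segments failing any feature: /f, ʈ, ʂ, χ, k, ts, ɸ, q, ʃ/ are [−voice]; /ɭ, ɾ, ɲ, r, ɥ, j/ are [+sonorant]. The remaining /ɣ, β, ɖ, z, v, d, ɟ, dz, ɡ/ satisfy [−sonorant], [+voice].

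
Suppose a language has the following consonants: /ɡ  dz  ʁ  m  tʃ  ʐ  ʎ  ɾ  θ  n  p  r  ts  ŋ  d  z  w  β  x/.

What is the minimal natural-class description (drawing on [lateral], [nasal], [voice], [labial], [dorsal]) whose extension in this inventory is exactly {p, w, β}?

/p, w, β/ are all [−nasal], [+labial], and no other segment in the inventory matches both values. Dropping any one of them over-generates: [+labial] alone would also admit /m/; [−nasal] alone would also admit /ɡ, dz, ʁ, tʃ, …/. No other single listed feature picks out exactly this set either, so fewer than two features will not do.

[−nasal, +labial]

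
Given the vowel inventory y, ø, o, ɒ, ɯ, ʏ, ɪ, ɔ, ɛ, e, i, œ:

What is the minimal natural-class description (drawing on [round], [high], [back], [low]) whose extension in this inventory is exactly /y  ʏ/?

[+high, +round]

/y, ʏ/ are all [+high], [+round], and no other segment in the inventory matches both values. Dropping any one of them over-generates: [+round] alone would also admit /ø, o, ɒ, ɔ, …/; [+high] alone would also admit /ɯ, ɪ, i/. No other single listed feature picks out exactly this set either, so fewer than two features will not do.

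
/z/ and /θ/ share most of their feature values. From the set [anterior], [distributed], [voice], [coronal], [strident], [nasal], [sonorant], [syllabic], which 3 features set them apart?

/z/ (voiced alveolar fricative) and /θ/ (voiceless dental fricative) agree on [+anterior], [+coronal], [−nasal], [−sonorant], [−syllabic]. They differ on [voice] (/z/ [+], /θ/ [−]), [strident] (/z/ [+], /θ/ [−]), [distributed] (/z/ [−], /θ/ [+]).

[voice], [strident], [distributed]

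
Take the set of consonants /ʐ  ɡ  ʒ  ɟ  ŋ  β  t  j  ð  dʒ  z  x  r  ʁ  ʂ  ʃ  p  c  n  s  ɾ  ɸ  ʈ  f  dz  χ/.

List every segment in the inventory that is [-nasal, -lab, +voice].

ʐ, ɡ, ʒ, ɟ, j, ð, dʒ, z, r, ʁ, ɾ, dz

Eliminate segments failing any feature: /ŋ, n/ are [+nasal]; /β, p, ɸ, f/ are [+labial]; /t, x, ʂ, ʃ, c, s, ʈ, χ/ are [-voice]. The remaining /ʐ, ɡ, ʒ, ɟ, j, ð, dʒ, z, r, ʁ, ɾ, dz/ satisfy [-nasal], [-labial], [+voice].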